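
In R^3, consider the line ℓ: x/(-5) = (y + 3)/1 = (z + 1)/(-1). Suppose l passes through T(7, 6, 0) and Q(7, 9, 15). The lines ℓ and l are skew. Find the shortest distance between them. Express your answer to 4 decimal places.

10.0032

ℓ has direction (-5, 1, -1) through (0, -3, -1).
A direction vector for l is Q − T = (0, 3, 15).
Common perpendicular direction n = (-5, 1, -1) × (0, 3, 15) = (18, 75, -15).
With w = (7, 6, 0) − (0, -3, -1) = (7, 9, 1), w · n = 786.
Distance = |w · n| / |n| = |786| / √6174 ≈ 10.0032.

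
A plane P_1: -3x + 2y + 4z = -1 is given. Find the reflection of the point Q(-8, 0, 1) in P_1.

λ = (n·Q − d)/|n|² = (28 − (-1))/29 = 1.
Reflection = Q − 2λn = (-8, 0, 1) − 2·(-3, 2, 4) = (-2, -4, -7).

(-2, -4, -7)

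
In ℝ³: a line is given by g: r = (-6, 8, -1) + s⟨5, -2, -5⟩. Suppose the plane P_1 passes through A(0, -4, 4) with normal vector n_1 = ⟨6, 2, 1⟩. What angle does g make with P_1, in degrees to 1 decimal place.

26.5

P_1: n_1·r = n_1·A gives 6x + 2y + z = -4.
sin θ = |n·v| / (|n||v|) = |21| / (√41 · √54) = 0.44630.
θ ≈ 26.5°.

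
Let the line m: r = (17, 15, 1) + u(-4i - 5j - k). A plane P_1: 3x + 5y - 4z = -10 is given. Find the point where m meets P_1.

(1, -5, -3)

Substitute r = (17, 15, 1) + t(-4, -5, -1) into the plane: 122 + (-33)t = -10, so t = 4.
Intersection: (17, 15, 1) + 4·(-4, -5, -1) = (1, -5, -3).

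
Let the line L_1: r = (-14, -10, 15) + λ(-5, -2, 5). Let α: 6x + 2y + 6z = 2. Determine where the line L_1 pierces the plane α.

Substitute r = (-14, -10, 15) + t(-5, -2, 5) into the plane: -14 + (-4)t = 2, so t = -4.
Intersection: (-14, -10, 15) + (-4)·(-5, -2, 5) = (6, -2, -5).

(6, -2, -5)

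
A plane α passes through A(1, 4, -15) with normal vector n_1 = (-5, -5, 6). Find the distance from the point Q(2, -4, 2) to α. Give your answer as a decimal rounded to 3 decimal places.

α: n_1·r = n_1·A gives -5x - 5y + 6z = -115.
n·Q − d = (-5)·(2) + (-5)·(-4) + (6)·(2) − (-115) = 137; |n| = √86.
Distance = |137| / √86 = 137/√86 ≈ 14.773.

14.773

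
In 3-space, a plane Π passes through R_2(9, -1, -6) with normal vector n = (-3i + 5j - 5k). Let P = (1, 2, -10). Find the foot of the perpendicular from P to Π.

Π: n·r = n·R_2 gives -3x + 5y - 5z = -2.
Foot = P − λn with λ = (n·P − d)/|n|² = (57 − (-2))/59 = 1.
Foot = (1, 2, -10) − 1·(-3, 5, -5) = (4, -3, -5).

(4, -3, -5)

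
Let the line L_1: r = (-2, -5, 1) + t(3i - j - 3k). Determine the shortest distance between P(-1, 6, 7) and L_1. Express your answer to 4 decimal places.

11.0644

Taking (-2, -5, 1) on L_1 with direction v = (3, -1, -3): w = P − (-2, -5, 1) = (1, 11, 6), and w × v = (-27, 21, -34).
Distance = |w × v| / |v| = √2326 / √19 ≈ 11.0644.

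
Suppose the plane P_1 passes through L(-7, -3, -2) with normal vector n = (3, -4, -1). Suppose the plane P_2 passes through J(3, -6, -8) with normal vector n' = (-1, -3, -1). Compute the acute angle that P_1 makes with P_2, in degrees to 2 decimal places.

53.75

P_1: n·r = n·L gives 3x - 4y - z = -7.
P_2: n'·r = n'·J gives -x - 3y - z = 23.
cos θ = |n₁·n₂| / (|n₁||n₂|) = |10| / (√26 · √11).
θ = arccos(0.59131) ≈ 53.75°.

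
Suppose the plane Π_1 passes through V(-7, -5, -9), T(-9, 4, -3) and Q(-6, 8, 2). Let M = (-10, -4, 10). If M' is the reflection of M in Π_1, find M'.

(2, 12, -10)

VT = (-2, 9, 6), VQ = (1, 13, 11); a normal to Π_1 is VT × VQ = (21, 28, -35).
Using V: Π_1 has equation 21x + 28y - 35z = 28.
λ = (n·M − d)/|n|² = (-672 − 28)/2450 = -2/7.
Reflection = M − 2λn = (-10, -4, 10) − (-4/7)·(21, 28, -35) = (2, 12, -10).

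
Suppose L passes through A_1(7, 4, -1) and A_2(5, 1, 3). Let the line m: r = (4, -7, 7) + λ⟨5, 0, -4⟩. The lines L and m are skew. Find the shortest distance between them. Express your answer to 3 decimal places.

A direction vector for L is A_2 − A_1 = (-2, -3, 4).
Common perpendicular direction n = (-2, -3, 4) × (5, 0, -4) = (12, 12, 15).
With w = (4, -7, 7) − (7, 4, -1) = (-3, -11, 8), w · n = -48.
Distance = |w · n| / |n| = |-48| / √513 ≈ 2.119.

2.119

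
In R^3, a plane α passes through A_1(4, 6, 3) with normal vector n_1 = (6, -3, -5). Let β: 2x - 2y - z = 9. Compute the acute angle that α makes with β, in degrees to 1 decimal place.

α: n_1·r = n_1·A_1 gives 6x - 3y - 5z = -9.
cos θ = |n₁·n₂| / (|n₁||n₂|) = |23| / (√70 · √9).
θ = arccos(0.91634) ≈ 23.6°.

23.6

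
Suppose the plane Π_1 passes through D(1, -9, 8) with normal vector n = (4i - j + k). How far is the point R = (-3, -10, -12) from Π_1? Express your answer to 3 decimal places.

Π_1: n·r = n·D gives 4x - y + z = 21.
n·R − d = (4)·(-3) + (-1)·(-10) + (1)·(-12) − 21 = -35; |n| = √18.
Distance = |-35| / √18 = 35/√18 ≈ 8.250.

8.250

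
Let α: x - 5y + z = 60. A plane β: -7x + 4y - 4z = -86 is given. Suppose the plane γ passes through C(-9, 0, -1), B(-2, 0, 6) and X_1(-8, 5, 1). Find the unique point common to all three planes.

CB = (7, 0, 7), CX_1 = (1, 5, 2); a normal to γ is CB × CX_1 = (-35, -7, 35).
Using C: γ has equation -35x - 7y + 35z = 280.
Solving the 3×3 linear system x - 5y + z = 60, -7x + 4y - 4z = -86, -35x - 7y + 35z = 280 (e.g. by elimination or Cramer's rule, determinant = -1624) gives (2, -10, 8).

(2, -10, 8)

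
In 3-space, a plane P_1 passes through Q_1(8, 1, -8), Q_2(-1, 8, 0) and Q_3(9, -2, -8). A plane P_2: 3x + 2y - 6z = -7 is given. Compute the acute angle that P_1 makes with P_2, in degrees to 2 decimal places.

81.85

Q_1Q_2 = (-9, 7, 8), Q_1Q_3 = (1, -3, 0); a normal to P_1 is Q_1Q_2 × Q_1Q_3 = (24, 8, 20).
Using Q_1: P_1 has equation 24x + 8y + 20z = 40.
cos θ = |n₁·n₂| / (|n₁||n₂|) = |-32| / (√1040 · √49).
θ = arccos(0.14175) ≈ 81.85°.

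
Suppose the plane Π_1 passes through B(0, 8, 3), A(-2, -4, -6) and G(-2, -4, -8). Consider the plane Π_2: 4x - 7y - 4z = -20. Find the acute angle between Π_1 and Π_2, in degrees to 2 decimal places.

BA = (-2, -12, -9), BG = (-2, -12, -11); a normal to Π_1 is BA × BG = (24, -4, 0).
Using B: Π_1 has equation 24x - 4y = -32.
cos θ = |n₁·n₂| / (|n₁||n₂|) = |124| / (√592 · √81).
θ = arccos(0.56626) ≈ 55.51°.

55.51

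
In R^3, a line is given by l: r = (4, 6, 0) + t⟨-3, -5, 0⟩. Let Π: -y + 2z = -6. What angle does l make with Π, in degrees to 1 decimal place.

sin θ = |n·v| / (|n||v|) = |5| / (√5 · √34) = 0.38348.
θ ≈ 22.5°.

22.5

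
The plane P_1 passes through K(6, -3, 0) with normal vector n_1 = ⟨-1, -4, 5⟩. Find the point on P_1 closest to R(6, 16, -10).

(3, 4, 5)

P_1: n_1·r = n_1·K gives -x - 4y + 5z = 6.
Foot = R − λn with λ = (n·R − d)/|n|² = (-120 − 6)/42 = -3.
Foot = (6, 16, -10) − (-3)·(-1, -4, 5) = (3, 4, 5).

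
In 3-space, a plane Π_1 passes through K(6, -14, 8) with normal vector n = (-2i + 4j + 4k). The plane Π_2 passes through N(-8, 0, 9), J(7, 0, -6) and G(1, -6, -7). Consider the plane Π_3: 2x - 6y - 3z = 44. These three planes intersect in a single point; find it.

Π_1: n·r = n·K gives -2x + 4y + 4z = -36.
NJ = (15, 0, -15), NG = (9, -6, -16); a normal to Π_2 is NJ × NG = (-90, 105, -90).
Using N: Π_2 has equation -90x + 105y - 90z = -90.
Solving the 3×3 linear system -2x + 4y + 4z = -36, -90x + 105y - 90z = -90, 2x - 6y - 3z = 44 (e.g. by elimination or Cramer's rule, determinant = 1230) gives (-2, -6, -4).

(-2, -6, -4)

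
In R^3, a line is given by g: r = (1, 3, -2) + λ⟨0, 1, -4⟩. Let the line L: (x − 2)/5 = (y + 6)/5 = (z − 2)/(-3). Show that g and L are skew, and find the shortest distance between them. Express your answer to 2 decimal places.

6.62

L has direction (5, 5, -3) through (2, -6, 2).
Common perpendicular direction n = (0, 1, -4) × (5, 5, -3) = (17, -20, -5).
With w = (2, -6, 2) − (1, 3, -2) = (1, -9, 4), w · n = 177.
Since n ≠ 0 the lines are not parallel, and w · n = 177 ≠ 0 so they do not intersect; hence they are skew.
Distance = |w · n| / |n| = |177| / √714 ≈ 6.62.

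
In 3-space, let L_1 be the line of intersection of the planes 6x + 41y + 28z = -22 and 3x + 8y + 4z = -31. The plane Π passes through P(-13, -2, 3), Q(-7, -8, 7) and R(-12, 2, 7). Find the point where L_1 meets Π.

(-9, -4, 7)

Direction of L_1: (6, 41, 28) × (3, 8, 4) = (-60, 60, -75).
A point on L_1: solving the two plane equations with x = -17 gives (-17, 4, -3).
PQ = (6, -6, 4), PR = (1, 4, 4); a normal to Π is PQ × PR = (-40, -20, 30).
Using P: Π has equation -40x - 20y + 30z = 650.
Substitute r = (-17, 4, -3) + t(-60, 60, -75) into the plane: 510 + (-1050)t = 650, so t = -2/15.
Intersection: (-17, 4, -3) + (-2/15)·(-60, 60, -75) = (-9, -4, 7).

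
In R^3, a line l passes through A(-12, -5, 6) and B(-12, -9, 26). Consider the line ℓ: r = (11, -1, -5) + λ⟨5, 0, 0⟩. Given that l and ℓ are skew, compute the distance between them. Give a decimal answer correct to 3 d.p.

1.765

A direction vector for l is B − A = (0, -4, 20).
Common perpendicular direction n = (0, -4, 20) × (5, 0, 0) = (0, 100, 20).
With w = (11, -1, -5) − (-12, -5, 6) = (23, 4, -11), w · n = 180.
Distance = |w · n| / |n| = |180| / √10400 ≈ 1.765.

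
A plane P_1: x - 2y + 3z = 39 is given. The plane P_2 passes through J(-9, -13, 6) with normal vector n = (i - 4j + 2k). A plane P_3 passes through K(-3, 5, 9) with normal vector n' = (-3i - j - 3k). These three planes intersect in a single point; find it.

(7, -10, 4)

P_2: n·r = n·J gives x - 4y + 2z = 55.
P_3: n'·r = n'·K gives -3x - y - 3z = -23.
Solving the 3×3 linear system x - 2y + 3z = 39, x - 4y + 2z = 55, -3x - y - 3z = -23 (e.g. by elimination or Cramer's rule, determinant = -19) gives (7, -10, 4).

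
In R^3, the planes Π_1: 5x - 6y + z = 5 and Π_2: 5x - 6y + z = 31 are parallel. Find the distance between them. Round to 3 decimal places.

3.302

Same normal n = (5, -6, 1) with |n| = √62; distance = |5 − 31| / |n| = 26/√62 ≈ 3.302.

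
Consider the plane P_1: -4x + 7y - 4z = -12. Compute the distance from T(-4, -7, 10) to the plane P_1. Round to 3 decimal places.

6.778

n·T − d = (-4)·(-4) + (7)·(-7) + (-4)·(10) − (-12) = -61; |n| = √81.
Distance = |-61| / √81 = 61/√81 ≈ 6.778.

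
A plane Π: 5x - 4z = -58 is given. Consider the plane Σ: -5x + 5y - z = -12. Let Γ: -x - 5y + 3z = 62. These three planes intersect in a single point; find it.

(-6, -7, 7)

Solving the 3×3 linear system 5x - 4z = -58, -5x + 5y - z = -12, -x - 5y + 3z = 62 (e.g. by elimination or Cramer's rule, determinant = -70) gives (-6, -7, 7).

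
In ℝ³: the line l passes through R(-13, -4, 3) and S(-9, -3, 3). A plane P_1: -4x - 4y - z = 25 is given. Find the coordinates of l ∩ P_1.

A direction vector for l is S − R = (4, 1, 0).
Substitute r = (-13, -4, 3) + t(4, 1, 0) into the plane: 65 + (-20)t = 25, so t = 2.
Intersection: (-13, -4, 3) + 2·(4, 1, 0) = (-5, -2, 3).

(-5, -2, 3)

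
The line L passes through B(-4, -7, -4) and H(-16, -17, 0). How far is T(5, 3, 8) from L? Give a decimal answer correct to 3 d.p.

A direction vector for L is H − B = (-12, -10, 4).
Taking (-4, -7, -4) on L with direction v = (-12, -10, 4): w = T − (-4, -7, -4) = (9, 10, 12), and w × v = (160, -180, 30).
Distance = |w × v| / |v| = √58900 / √260 ≈ 15.051.

15.051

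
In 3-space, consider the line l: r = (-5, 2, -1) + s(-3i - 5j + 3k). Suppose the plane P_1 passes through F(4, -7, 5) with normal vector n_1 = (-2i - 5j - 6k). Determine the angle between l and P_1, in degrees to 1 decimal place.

P_1: n_1·r = n_1·F gives -2x - 5y - 6z = -3.
sin θ = |n·v| / (|n||v|) = |13| / (√65 · √43) = 0.24590.
θ ≈ 14.2°.

14.2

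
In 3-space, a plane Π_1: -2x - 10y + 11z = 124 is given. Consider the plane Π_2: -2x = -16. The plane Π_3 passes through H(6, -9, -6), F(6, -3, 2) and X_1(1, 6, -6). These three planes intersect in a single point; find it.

(8, -3, 10)

HF = (0, 6, 8), HX_1 = (-5, 15, 0); a normal to Π_3 is HF × HX_1 = (-120, -40, 30).
Using H: Π_3 has equation -120x - 40y + 30z = -540.
Solving the 3×3 linear system -2x - 10y + 11z = 124, -2x = -16, -120x - 40y + 30z = -540 (e.g. by elimination or Cramer's rule, determinant = 280) gives (8, -3, 10).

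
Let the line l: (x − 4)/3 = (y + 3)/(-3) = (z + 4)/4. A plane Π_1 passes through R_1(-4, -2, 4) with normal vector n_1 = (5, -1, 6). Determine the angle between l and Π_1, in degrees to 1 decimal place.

l has direction (3, -3, 4) through (4, -3, -4).
Π_1: n_1·r = n_1·R_1 gives 5x - y + 6z = 6.
sin θ = |n·v| / (|n||v|) = |42| / (√62 · √34) = 0.91477.
θ ≈ 66.2°.

66.2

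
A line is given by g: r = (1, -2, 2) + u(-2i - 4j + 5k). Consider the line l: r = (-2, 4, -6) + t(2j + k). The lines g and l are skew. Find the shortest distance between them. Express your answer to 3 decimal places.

Common perpendicular direction n = (-2, -4, 5) × (0, 2, 1) = (-14, 2, -4).
With w = (-2, 4, -6) − (1, -2, 2) = (-3, 6, -8), w · n = 86.
Distance = |w · n| / |n| = |86| / √216 ≈ 5.852.

5.852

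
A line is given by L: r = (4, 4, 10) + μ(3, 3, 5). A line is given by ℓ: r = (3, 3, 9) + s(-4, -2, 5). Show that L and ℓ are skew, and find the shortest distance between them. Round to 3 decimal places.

0.092

Common perpendicular direction n = (3, 3, 5) × (-4, -2, 5) = (25, -35, 6).
With w = (3, 3, 9) − (4, 4, 10) = (-1, -1, -1), w · n = 4.
Since n ≠ 0 the lines are not parallel, and w · n = 4 ≠ 0 so they do not intersect; hence they are skew.
Distance = |w · n| / |n| = |4| / √1886 ≈ 0.092.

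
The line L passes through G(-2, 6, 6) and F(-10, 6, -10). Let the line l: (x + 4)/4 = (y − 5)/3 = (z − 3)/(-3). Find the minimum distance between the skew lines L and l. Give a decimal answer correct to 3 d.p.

A direction vector for L is F − G = (-8, 0, -16).
l has direction (4, 3, -3) through (-4, 5, 3).
Common perpendicular direction n = (-8, 0, -16) × (4, 3, -3) = (48, -88, -24).
With w = (-4, 5, 3) − (-2, 6, 6) = (-2, -1, -3), w · n = 64.
Distance = |w · n| / |n| = |64| / √10624 ≈ 0.621.

0.621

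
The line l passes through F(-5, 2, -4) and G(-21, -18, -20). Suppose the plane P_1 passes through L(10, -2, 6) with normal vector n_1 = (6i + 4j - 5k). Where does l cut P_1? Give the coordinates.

A direction vector for l is G − F = (-16, -20, -16).
P_1: n_1·r = n_1·L gives 6x + 4y - 5z = 22.
Substitute r = (-5, 2, -4) + t(-16, -20, -16) into the plane: -2 + (-96)t = 22, so t = -1/4.
Intersection: (-5, 2, -4) + (-1/4)·(-16, -20, -16) = (-1, 7, 0).

(-1, 7, 0)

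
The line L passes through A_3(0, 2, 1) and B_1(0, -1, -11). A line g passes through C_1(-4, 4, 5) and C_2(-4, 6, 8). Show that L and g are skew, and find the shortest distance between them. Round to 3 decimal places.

4.000

A direction vector for L is B_1 − A_3 = (0, -3, -12).
A direction vector for g is C_2 − C_1 = (0, 2, 3).
Common perpendicular direction n = (0, -3, -12) × (0, 2, 3) = (15, 0, 0).
With w = (-4, 4, 5) − (0, 2, 1) = (-4, 2, 4), w · n = -60.
Since n ≠ 0 the lines are not parallel, and w · n = -60 ≠ 0 so they do not intersect; hence they are skew.
Distance = |w · n| / |n| = |-60| / √225 ≈ 4.000.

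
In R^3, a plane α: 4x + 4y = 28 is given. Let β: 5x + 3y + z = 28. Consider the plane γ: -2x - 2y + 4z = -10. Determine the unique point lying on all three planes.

Solving the 3×3 linear system 4x + 4y = 28, 5x + 3y + z = 28, -2x - 2y + 4z = -10 (e.g. by elimination or Cramer's rule, determinant = -32) gives (3, 4, 1).

(3, 4, 1)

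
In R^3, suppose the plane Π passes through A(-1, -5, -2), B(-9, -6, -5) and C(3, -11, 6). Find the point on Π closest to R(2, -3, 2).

(3, -5, 0)

AB = (-8, -1, -3), AC = (4, -6, 8); a normal to Π is AB × AC = (-26, 52, 52).
Using A: Π has equation -26x + 52y + 52z = -338.
Foot = R − λn with λ = (n·R − d)/|n|² = (-104 − (-338))/6084 = 1/26.
Foot = (2, -3, 2) − (1/26)·(-26, 52, 52) = (3, -5, 0).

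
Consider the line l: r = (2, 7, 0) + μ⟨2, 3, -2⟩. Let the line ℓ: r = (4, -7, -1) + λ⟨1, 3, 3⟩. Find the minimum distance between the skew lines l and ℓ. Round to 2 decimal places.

Common perpendicular direction n = (2, 3, -2) × (1, 3, 3) = (15, -8, 3).
With w = (4, -7, -1) − (2, 7, 0) = (2, -14, -1), w · n = 139.
Distance = |w · n| / |n| = |139| / √298 ≈ 8.05.

8.05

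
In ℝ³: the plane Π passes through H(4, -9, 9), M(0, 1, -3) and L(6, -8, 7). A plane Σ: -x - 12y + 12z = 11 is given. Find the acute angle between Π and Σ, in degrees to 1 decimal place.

81.4

HM = (-4, 10, -12), HL = (2, 1, -2); a normal to Π is HM × HL = (-8, -32, -24).
Using H: Π has equation -8x - 32y - 24z = 40.
cos θ = |n₁·n₂| / (|n₁||n₂|) = |104| / (√1664 · √289).
θ = arccos(0.14997) ≈ 81.4°.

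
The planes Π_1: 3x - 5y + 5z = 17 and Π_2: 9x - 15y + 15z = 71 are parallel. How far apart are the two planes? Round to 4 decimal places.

Rescale Π_2 by 1/3: 3x - 5y + 5z = 71/3. Then distance = |17 − (71/3)| / √59 ≈ 0.8679.

0.8679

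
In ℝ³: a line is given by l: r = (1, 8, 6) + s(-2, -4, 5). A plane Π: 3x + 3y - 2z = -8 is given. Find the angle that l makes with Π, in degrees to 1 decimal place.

62.9

sin θ = |n·v| / (|n||v|) = |-28| / (√22 · √45) = 0.88990.
θ ≈ 62.9°.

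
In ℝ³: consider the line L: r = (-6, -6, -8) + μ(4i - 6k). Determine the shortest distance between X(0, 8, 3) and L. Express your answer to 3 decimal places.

Taking (-6, -6, -8) on L with direction v = (4, 0, -6): w = X − (-6, -6, -8) = (6, 14, 11), and w × v = (-84, 80, -56).
Distance = |w × v| / |v| = √16592 / √52 ≈ 17.863.

17.863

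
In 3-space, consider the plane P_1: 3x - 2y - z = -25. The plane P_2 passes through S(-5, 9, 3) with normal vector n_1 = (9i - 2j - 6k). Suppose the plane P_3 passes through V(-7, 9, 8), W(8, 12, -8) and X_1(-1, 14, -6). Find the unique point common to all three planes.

(-1, 6, 10)

P_2: n_1·r = n_1·S gives 9x - 2y - 6z = -81.
VW = (15, 3, -16), VX_1 = (6, 5, -14); a normal to P_3 is VW × VX_1 = (38, 114, 57).
Using V: P_3 has equation 38x + 114y + 57z = 1216.
Solving the 3×3 linear system 3x - 2y - z = -25, 9x - 2y - 6z = -81, 38x + 114y + 57z = 1216 (e.g. by elimination or Cramer's rule, determinant = 2090) gives (-1, 6, 10).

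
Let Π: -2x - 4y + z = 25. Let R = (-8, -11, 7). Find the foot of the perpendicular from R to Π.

Foot = R − λn with λ = (n·R − d)/|n|² = (67 − 25)/21 = 2.
Foot = (-8, -11, 7) − 2·(-2, -4, 1) = (-4, -3, 5).

(-4, -3, 5)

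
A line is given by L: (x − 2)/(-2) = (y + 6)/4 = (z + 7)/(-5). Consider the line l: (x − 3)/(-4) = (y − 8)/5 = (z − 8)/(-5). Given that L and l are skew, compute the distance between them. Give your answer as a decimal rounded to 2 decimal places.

L has direction (-2, 4, -5) through (2, -6, -7).
l has direction (-4, 5, -5) through (3, 8, 8).
Common perpendicular direction n = (-2, 4, -5) × (-4, 5, -5) = (5, 10, 6).
With w = (3, 8, 8) − (2, -6, -7) = (1, 14, 15), w · n = 235.
Distance = |w · n| / |n| = |235| / √161 ≈ 18.52.

18.52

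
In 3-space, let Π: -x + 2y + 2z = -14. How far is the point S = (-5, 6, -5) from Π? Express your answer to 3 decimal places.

7.000

n·S − d = (-1)·(-5) + (2)·(6) + (2)·(-5) − (-14) = 21; |n| = √9.
Distance = |21| / √9 = 21/√9 ≈ 7.000.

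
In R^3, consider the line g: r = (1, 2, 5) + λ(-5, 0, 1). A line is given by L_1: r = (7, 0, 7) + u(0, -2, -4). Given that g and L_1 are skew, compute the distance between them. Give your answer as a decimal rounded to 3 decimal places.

Common perpendicular direction n = (-5, 0, 1) × (0, -2, -4) = (2, -20, 10).
With w = (7, 0, 7) − (1, 2, 5) = (6, -2, 2), w · n = 72.
Distance = |w · n| / |n| = |72| / √504 ≈ 3.207.

3.207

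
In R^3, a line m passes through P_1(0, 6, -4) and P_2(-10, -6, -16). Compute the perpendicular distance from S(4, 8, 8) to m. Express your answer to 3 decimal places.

7.245

A direction vector for m is P_2 − P_1 = (-10, -12, -12).
Taking (0, 6, -4) on m with direction v = (-10, -12, -12): w = S − (0, 6, -4) = (4, 2, 12), and w × v = (120, -72, -28).
Distance = |w × v| / |v| = √20368 / √388 ≈ 7.245.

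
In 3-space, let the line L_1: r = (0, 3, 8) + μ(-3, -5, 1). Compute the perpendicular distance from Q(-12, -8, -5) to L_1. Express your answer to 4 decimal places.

16.1298

Taking (0, 3, 8) on L_1 with direction v = (-3, -5, 1): w = Q − (0, 3, 8) = (-12, -11, -13), and w × v = (-76, 51, 27).
Distance = |w × v| / |v| = √9106 / √35 ≈ 16.1298.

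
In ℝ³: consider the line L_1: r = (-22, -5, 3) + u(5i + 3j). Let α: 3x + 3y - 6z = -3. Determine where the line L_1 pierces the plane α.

Substitute r = (-22, -5, 3) + t(5, 3, 0) into the plane: -99 + 24t = -3, so t = 4.
Intersection: (-22, -5, 3) + 4·(5, 3, 0) = (-2, 7, 3).

(-2, 7, 3)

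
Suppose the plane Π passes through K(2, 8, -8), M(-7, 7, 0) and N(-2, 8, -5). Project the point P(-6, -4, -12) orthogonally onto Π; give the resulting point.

(0, 6, -4)

KM = (-9, -1, 8), KN = (-4, 0, 3); a normal to Π is KM × KN = (-3, -5, -4).
Using K: Π has equation -3x - 5y - 4z = -14.
Foot = P − λn with λ = (n·P − d)/|n|² = (86 − (-14))/50 = 2.
Foot = (-6, -4, -12) − 2·(-3, -5, -4) = (0, 6, -4).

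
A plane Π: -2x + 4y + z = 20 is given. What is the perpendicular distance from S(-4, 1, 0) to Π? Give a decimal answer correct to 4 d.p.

n·S − d = (-2)·(-4) + (4)·(1) + (1)·(0) − 20 = -8; |n| = √21.
Distance = |-8| / √21 = 8/√21 ≈ 1.7457.

1.7457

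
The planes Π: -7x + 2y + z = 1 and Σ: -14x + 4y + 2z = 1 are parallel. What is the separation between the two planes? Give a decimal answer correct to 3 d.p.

0.068

Rescale Σ by 1/2: -7x + 2y + z = 1/2. Then distance = |1 − (1/2)| / √54 ≈ 0.068.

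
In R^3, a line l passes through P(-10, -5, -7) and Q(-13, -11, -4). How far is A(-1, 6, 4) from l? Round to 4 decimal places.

16.0104

A direction vector for l is Q − P = (-3, -6, 3).
Taking (-10, -5, -7) on l with direction v = (-3, -6, 3): w = A − (-10, -5, -7) = (9, 11, 11), and w × v = (99, -60, -21).
Distance = |w × v| / |v| = √13842 / √54 ≈ 16.0104.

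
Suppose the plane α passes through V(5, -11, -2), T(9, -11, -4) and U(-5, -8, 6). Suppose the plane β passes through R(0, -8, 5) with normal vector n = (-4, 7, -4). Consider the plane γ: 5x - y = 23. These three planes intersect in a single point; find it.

(3, -8, 2)

VT = (4, 0, -2), VU = (-10, 3, 8); a normal to α is VT × VU = (6, -12, 12).
Using V: α has equation 6x - 12y + 12z = 138.
β: n·r = n·R gives -4x + 7y - 4z = -76.
Solving the 3×3 linear system 6x - 12y + 12z = 138, -4x + 7y - 4z = -76, 5x - y = 23 (e.g. by elimination or Cramer's rule, determinant = -156) gives (3, -8, 2).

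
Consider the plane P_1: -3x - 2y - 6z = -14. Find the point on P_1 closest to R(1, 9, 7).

Foot = R − λn with λ = (n·R − d)/|n|² = (-63 − (-14))/49 = -1.
Foot = (1, 9, 7) − (-1)·(-3, -2, -6) = (-2, 7, 1).

(-2, 7, 1)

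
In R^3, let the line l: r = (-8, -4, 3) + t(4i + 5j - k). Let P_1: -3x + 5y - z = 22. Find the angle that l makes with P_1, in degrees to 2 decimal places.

21.42

sin θ = |n·v| / (|n||v|) = |14| / (√35 · √42) = 0.36515.
θ ≈ 21.42°.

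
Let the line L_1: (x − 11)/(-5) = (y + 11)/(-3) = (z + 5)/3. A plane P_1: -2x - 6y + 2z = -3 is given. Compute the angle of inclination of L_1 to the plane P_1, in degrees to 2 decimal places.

51.41

L_1 has direction (-5, -3, 3) through (11, -11, -5).
sin θ = |n·v| / (|n||v|) = |34| / (√44 · √43) = 0.78166.
θ ≈ 51.41°.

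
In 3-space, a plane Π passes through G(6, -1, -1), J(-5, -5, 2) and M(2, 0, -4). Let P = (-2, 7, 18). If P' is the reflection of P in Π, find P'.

GJ = (-11, -4, 3), GM = (-4, 1, -3); a normal to Π is GJ × GM = (9, -45, -27).
Using G: Π has equation 9x - 45y - 27z = 126.
λ = (n·P − d)/|n|² = (-819 − 126)/2835 = -1/3.
Reflection = P − 2λn = (-2, 7, 18) − (-2/3)·(9, -45, -27) = (4, -23, 0).

(4, -23, 0)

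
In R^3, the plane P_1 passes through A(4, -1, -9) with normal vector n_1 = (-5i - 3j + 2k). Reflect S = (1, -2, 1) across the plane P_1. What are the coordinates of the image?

(11, 4, -3)

P_1: n_1·r = n_1·A gives -5x - 3y + 2z = -35.
λ = (n·S − d)/|n|² = (3 − (-35))/38 = 1.
Reflection = S − 2λn = (1, -2, 1) − 2·(-5, -3, 2) = (11, 4, -3).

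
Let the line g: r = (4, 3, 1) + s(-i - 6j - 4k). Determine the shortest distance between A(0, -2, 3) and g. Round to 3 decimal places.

Taking (4, 3, 1) on g with direction v = (-1, -6, -4): w = A − (4, 3, 1) = (-4, -5, 2), and w × v = (32, -18, 19).
Distance = |w × v| / |v| = √1709 / √53 ≈ 5.678.

5.678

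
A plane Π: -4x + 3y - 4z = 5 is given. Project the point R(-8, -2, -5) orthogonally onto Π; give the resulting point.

Foot = R − λn with λ = (n·R − d)/|n|² = (46 − 5)/41 = 1.
Foot = (-8, -2, -5) − 1·(-4, 3, -4) = (-4, -5, -1).

(-4, -5, -1)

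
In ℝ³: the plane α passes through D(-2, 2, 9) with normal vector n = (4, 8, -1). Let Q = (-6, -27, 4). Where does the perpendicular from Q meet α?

α: n·r = n·D gives 4x + 8y - z = -1.
Foot = Q − λn with λ = (n·Q − d)/|n|² = (-244 − (-1))/81 = -3.
Foot = (-6, -27, 4) − (-3)·(4, 8, -1) = (6, -3, 1).

(6, -3, 1)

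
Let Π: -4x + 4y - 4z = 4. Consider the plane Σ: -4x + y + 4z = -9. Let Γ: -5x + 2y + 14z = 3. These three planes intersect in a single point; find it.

(5, 7, 1)

Solving the 3×3 linear system -4x + 4y - 4z = 4, -4x + y + 4z = -9, -5x + 2y + 14z = 3 (e.g. by elimination or Cramer's rule, determinant = 132) gives (5, 7, 1).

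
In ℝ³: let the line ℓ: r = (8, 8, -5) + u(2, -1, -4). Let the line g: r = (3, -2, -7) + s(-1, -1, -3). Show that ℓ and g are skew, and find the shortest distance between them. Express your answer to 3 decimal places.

Common perpendicular direction n = (2, -1, -4) × (-1, -1, -3) = (-1, 10, -3).
With w = (3, -2, -7) − (8, 8, -5) = (-5, -10, -2), w · n = -89.
Since n ≠ 0 the lines are not parallel, and w · n = -89 ≠ 0 so they do not intersect; hence they are skew.
Distance = |w · n| / |n| = |-89| / √110 ≈ 8.486.

8.486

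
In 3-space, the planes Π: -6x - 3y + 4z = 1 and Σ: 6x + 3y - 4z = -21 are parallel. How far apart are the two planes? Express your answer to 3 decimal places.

Rescale Σ by 1/(-1): -6x - 3y + 4z = 21. Then distance = |1 − 21| / √61 ≈ 2.561.

2.561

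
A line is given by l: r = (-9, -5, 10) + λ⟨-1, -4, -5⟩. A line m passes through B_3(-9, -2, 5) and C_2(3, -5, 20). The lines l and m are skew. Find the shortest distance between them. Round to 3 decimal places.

3.852

A direction vector for m is C_2 − B_3 = (12, -3, 15).
Common perpendicular direction n = (-1, -4, -5) × (12, -3, 15) = (-75, -45, 51).
With w = (-9, -2, 5) − (-9, -5, 10) = (0, 3, -5), w · n = -390.
Distance = |w · n| / |n| = |-390| / √10251 ≈ 3.852.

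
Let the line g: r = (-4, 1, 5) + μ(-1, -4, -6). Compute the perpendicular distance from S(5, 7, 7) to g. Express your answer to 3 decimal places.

Taking (-4, 1, 5) on g with direction v = (-1, -4, -6): w = S − (-4, 1, 5) = (9, 6, 2), and w × v = (-28, 52, -30).
Distance = |w × v| / |v| = √4388 / √53 ≈ 9.099.

9.099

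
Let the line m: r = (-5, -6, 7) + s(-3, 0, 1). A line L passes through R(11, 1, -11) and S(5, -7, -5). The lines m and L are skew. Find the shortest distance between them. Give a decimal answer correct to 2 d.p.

7.86

A direction vector for L is S − R = (-6, -8, 6).
Common perpendicular direction n = (-3, 0, 1) × (-6, -8, 6) = (8, 12, 24).
With w = (11, 1, -11) − (-5, -6, 7) = (16, 7, -18), w · n = -220.
Distance = |w · n| / |n| = |-220| / √784 ≈ 7.86.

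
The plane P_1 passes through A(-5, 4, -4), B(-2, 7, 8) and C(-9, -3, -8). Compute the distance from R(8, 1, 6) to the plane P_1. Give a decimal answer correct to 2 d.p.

AB = (3, 3, 12), AC = (-4, -7, -4); a normal to P_1 is AB × AC = (72, -36, -9).
Using A: P_1 has equation 72x - 36y - 9z = -468.
n·R − d = (72)·(8) + (-36)·(1) + (-9)·(6) − (-468) = 954; |n| = √6561.
Distance = |954| / √6561 = 954/√6561 ≈ 11.78.

11.78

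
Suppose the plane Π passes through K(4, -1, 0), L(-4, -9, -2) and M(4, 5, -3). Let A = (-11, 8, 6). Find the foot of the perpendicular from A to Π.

(-2, 2, -6)

KL = (-8, -8, -2), KM = (0, 6, -3); a normal to Π is KL × KM = (36, -24, -48).
Using K: Π has equation 36x - 24y - 48z = 168.
Foot = A − λn with λ = (n·A − d)/|n|² = (-876 − 168)/4176 = -1/4.
Foot = (-11, 8, 6) − (-1/4)·(36, -24, -48) = (-2, 2, -6).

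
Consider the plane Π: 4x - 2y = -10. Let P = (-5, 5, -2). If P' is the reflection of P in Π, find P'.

λ = (n·P − d)/|n|² = (-30 − (-10))/20 = -1.
Reflection = P − 2λn = (-5, 5, -2) − (-2)·(4, -2, 0) = (3, 1, -2).

(3, 1, -2)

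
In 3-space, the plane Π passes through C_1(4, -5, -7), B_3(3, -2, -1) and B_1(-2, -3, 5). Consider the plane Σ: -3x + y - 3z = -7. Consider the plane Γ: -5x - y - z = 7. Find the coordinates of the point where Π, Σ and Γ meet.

C_1B_3 = (-1, 3, 6), C_1B_1 = (-6, 2, 12); a normal to Π is C_1B_3 × C_1B_1 = (24, -24, 16).
Using C_1: Π has equation 24x - 24y + 16z = 104.
Solving the 3×3 linear system 24x - 24y + 16z = 104, -3x + y - 3z = -7, -5x - y - z = 7 (e.g. by elimination or Cramer's rule, determinant = -256) gives (-1, -4, 2).

(-1, -4, 2)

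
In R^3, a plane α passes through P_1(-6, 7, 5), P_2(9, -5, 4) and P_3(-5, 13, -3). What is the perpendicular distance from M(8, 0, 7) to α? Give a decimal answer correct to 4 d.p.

P_1P_2 = (15, -12, -1), P_1P_3 = (1, 6, -8); a normal to α is P_1P_2 × P_1P_3 = (102, 119, 102).
Using P_1: α has equation 102x + 119y + 102z = 731.
n·M − d = (102)·(8) + (119)·(0) + (102)·(7) − 731 = 799; |n| = √34969.
Distance = |799| / √34969 = 799/√34969 ≈ 4.2727.

4.2727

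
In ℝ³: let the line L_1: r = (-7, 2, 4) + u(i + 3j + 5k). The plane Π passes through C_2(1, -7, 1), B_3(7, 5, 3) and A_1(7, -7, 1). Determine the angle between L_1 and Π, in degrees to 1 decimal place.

C_2B_3 = (6, 12, 2), C_2A_1 = (6, 0, 0); a normal to Π is C_2B_3 × C_2A_1 = (0, 12, -72).
Using C_2: Π has equation 12y - 72z = -156.
sin θ = |n·v| / (|n||v|) = |-324| / (√5328 · √35) = 0.75029.
θ ≈ 48.6°.

48.6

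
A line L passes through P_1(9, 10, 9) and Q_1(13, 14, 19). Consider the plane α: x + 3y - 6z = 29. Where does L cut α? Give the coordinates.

(5, 6, -1)

A direction vector for L is Q_1 − P_1 = (4, 4, 10).
Substitute r = (9, 10, 9) + t(4, 4, 10) into the plane: -15 + (-44)t = 29, so t = -1.
Intersection: (9, 10, 9) + (-1)·(4, 4, 10) = (5, 6, -1).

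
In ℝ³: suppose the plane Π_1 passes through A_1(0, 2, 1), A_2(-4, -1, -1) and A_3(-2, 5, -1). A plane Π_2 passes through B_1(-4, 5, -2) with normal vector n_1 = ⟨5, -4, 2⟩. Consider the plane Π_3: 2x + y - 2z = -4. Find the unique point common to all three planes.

A_1A_2 = (-4, -3, -2), A_1A_3 = (-2, 3, -2); a normal to Π_1 is A_1A_2 × A_1A_3 = (12, -4, -18).
Using A_1: Π_1 has equation 12x - 4y - 18z = -26.
Π_2: n_1·r = n_1·B_1 gives 5x - 4y + 2z = -44.
Solving the 3×3 linear system 12x - 4y - 18z = -26, 5x - 4y + 2z = -44, 2x + y - 2z = -4 (e.g. by elimination or Cramer's rule, determinant = -218) gives (-6, 2, -3).

(-6, 2, -3)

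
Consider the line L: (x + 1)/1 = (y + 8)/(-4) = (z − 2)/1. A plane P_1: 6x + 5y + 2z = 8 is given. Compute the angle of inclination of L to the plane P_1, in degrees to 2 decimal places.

20.54

L has direction (1, -4, 1) through (-1, -8, 2).
sin θ = |n·v| / (|n||v|) = |-12| / (√65 · √18) = 0.35082.
θ ≈ 20.54°.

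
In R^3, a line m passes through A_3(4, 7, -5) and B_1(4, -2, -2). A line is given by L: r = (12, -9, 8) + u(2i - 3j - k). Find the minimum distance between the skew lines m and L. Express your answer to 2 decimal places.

A direction vector for m is B_1 − A_3 = (0, -9, 3).
Common perpendicular direction n = (0, -9, 3) × (2, -3, -1) = (18, 6, 18).
With w = (12, -9, 8) − (4, 7, -5) = (8, -16, 13), w · n = 282.
Distance = |w · n| / |n| = |282| / √684 ≈ 10.78.

10.78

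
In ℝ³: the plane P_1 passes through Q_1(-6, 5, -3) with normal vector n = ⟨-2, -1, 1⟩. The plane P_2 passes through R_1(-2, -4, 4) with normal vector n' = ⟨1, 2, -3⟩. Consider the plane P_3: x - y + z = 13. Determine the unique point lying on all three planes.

P_1: n·r = n·Q_1 gives -2x - y + z = 4.
P_2: n'·r = n'·R_1 gives x + 2y - 3z = -22.
Solving the 3×3 linear system -2x - y + z = 4, x + 2y - 3z = -22, x - y + z = 13 (e.g. by elimination or Cramer's rule, determinant = 3) gives (3, -5, 5).

(3, -5, 5)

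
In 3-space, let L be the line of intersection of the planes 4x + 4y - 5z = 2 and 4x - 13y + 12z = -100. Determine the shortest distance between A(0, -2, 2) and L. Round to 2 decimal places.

Direction of L: (4, 4, -5) × (4, -13, 12) = (-17, -68, -68).
A point on L: solving the two plane equations with x = -8 gives (-8, -4, -10).
Taking (-8, -4, -10) on L with direction v = (-17, -68, -68): w = A − (-8, -4, -10) = (8, 2, 12), and w × v = (680, 340, -510).
Distance = |w × v| / |v| = √838100 / √9537 ≈ 9.37.

9.37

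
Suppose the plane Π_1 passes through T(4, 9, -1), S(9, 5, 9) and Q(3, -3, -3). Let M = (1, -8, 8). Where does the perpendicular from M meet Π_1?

TS = (5, -4, 10), TQ = (-1, -12, -2); a normal to Π_1 is TS × TQ = (128, 0, -64).
Using T: Π_1 has equation 128x - 64z = 576.
Foot = M − λn with λ = (n·M − d)/|n|² = (-384 − 576)/20480 = -3/64.
Foot = (1, -8, 8) − (-3/64)·(128, 0, -64) = (7, -8, 5).

(7, -8, 5)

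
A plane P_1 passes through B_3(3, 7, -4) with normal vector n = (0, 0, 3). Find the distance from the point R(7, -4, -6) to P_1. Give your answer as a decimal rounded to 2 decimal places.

2.00

P_1: n·r = n·B_3 gives 3z = -12.
n·R − d = (0)·(7) + (0)·(-4) + (3)·(-6) − (-12) = -6; |n| = √9.
Distance = |-6| / √9 = 6/√9 ≈ 2.00.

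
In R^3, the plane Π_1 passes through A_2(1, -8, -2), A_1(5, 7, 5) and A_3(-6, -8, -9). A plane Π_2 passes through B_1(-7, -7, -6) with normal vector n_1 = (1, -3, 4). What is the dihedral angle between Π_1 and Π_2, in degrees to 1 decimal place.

A_2A_1 = (4, 15, 7), A_2A_3 = (-7, 0, -7); a normal to Π_1 is A_2A_1 × A_2A_3 = (-105, -21, 105).
Using A_2: Π_1 has equation -105x - 21y + 105z = -147.
Π_2: n_1·r = n_1·B_1 gives x - 3y + 4z = -10.
cos θ = |n₁·n₂| / (|n₁||n₂|) = |378| / (√22491 · √26).
θ = arccos(0.49431) ≈ 60.4°.

60.4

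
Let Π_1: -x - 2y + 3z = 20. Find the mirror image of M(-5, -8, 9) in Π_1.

(-1, 0, -3)

λ = (n·M − d)/|n|² = (48 − 20)/14 = 2.
Reflection = M − 2λn = (-5, -8, 9) − 4·(-1, -2, 3) = (-1, 0, -3).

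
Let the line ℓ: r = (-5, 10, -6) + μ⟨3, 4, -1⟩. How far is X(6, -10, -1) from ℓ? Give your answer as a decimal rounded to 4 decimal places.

Taking (-5, 10, -6) on ℓ with direction v = (3, 4, -1): w = X − (-5, 10, -6) = (11, -20, 5), and w × v = (0, 26, 104).
Distance = |w × v| / |v| = √11492 / √26 ≈ 21.0238.

21.0238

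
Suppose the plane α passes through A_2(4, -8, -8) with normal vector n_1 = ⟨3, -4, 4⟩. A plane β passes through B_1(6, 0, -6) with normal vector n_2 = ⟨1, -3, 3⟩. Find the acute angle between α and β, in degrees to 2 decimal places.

α: n_1·r = n_1·A_2 gives 3x - 4y + 4z = 12.
β: n_2·r = n_2·B_1 gives x - 3y + 3z = -12.
cos θ = |n₁·n₂| / (|n₁||n₂|) = |27| / (√41 · √19).
θ = arccos(0.96738) ≈ 14.68°.

14.68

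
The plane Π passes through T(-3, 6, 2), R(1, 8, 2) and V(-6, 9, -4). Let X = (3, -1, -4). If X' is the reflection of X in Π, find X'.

(-5, 15, 8)

TR = (4, 2, 0), TV = (-3, 3, -6); a normal to Π is TR × TV = (-12, 24, 18).
Using T: Π has equation -12x + 24y + 18z = 216.
λ = (n·X − d)/|n|² = (-132 − 216)/1044 = -1/3.
Reflection = X − 2λn = (3, -1, -4) − (-2/3)·(-12, 24, 18) = (-5, 15, 8).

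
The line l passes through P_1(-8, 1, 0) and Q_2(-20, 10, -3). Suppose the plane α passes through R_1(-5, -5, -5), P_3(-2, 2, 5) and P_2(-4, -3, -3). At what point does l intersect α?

A direction vector for l is Q_2 − P_1 = (-12, 9, -3).
R_1P_3 = (3, 7, 10), R_1P_2 = (1, 2, 2); a normal to α is R_1P_3 × R_1P_2 = (-6, 4, -1).
Using R_1: α has equation -6x + 4y - z = 15.
Substitute r = (-8, 1, 0) + t(-12, 9, -3) into the plane: 52 + 111t = 15, so t = -1/3.
Intersection: (-8, 1, 0) + (-1/3)·(-12, 9, -3) = (-4, -2, 1).

(-4, -2, 1)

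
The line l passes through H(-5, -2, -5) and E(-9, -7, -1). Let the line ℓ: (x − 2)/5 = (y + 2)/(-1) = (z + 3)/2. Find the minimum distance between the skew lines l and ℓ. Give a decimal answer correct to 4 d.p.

A direction vector for l is E − H = (-4, -5, 4).
ℓ has direction (5, -1, 2) through (2, -2, -3).
Common perpendicular direction n = (-4, -5, 4) × (5, -1, 2) = (-6, 28, 29).
With w = (2, -2, -3) − (-5, -2, -5) = (7, 0, 2), w · n = 16.
Distance = |w · n| / |n| = |16| / √1661 ≈ 0.3926.

0.3926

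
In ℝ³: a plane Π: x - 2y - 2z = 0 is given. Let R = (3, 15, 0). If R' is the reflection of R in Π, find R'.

(9, 3, -12)

λ = (n·R − d)/|n|² = (-27 − 0)/9 = -3.
Reflection = R − 2λn = (3, 15, 0) − (-6)·(1, -2, -2) = (9, 3, -12).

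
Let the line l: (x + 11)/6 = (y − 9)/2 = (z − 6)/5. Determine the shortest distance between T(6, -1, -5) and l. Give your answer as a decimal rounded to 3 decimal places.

l has direction (6, 2, 5) through (-11, 9, 6).
Taking (-11, 9, 6) on l with direction v = (6, 2, 5): w = T − (-11, 9, 6) = (17, -10, -11), and w × v = (-28, -151, 94).
Distance = |w × v| / |v| = √32421 / √65 ≈ 22.333.

22.333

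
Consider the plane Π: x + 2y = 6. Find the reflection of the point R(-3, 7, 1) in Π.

λ = (n·R − d)/|n|² = (11 − 6)/5 = 1.
Reflection = R − 2λn = (-3, 7, 1) − 2·(1, 2, 0) = (-5, 3, 1).

(-5, 3, 1)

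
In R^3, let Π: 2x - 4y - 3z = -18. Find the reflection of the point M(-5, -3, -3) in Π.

λ = (n·M − d)/|n|² = (11 − (-18))/29 = 1.
Reflection = M − 2λn = (-5, -3, -3) − 2·(2, -4, -3) = (-9, 5, 3).

(-9, 5, 3)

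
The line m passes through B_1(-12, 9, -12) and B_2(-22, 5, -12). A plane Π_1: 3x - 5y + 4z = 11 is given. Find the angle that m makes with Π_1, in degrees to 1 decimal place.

A direction vector for m is B_2 − B_1 = (-10, -4, 0).
sin θ = |n·v| / (|n||v|) = |-10| / (√50 · √116) = 0.13131.
θ ≈ 7.5°.

7.5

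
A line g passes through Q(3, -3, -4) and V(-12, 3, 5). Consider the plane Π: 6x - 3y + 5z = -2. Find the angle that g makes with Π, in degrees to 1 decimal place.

24.0

A direction vector for g is V − Q = (-15, 6, 9).
sin θ = |n·v| / (|n||v|) = |-63| / (√70 · √342) = 0.40717.
θ ≈ 24.0°.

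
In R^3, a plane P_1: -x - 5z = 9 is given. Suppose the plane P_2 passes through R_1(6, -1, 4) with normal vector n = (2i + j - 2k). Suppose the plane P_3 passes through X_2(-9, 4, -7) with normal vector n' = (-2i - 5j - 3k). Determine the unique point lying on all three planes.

P_2: n·r = n·R_1 gives 2x + y - 2z = 3.
P_3: n'·r = n'·X_2 gives -2x - 5y - 3z = 19.
Solving the 3×3 linear system -x - 5z = 9, 2x + y - 2z = 3, -2x - 5y - 3z = 19 (e.g. by elimination or Cramer's rule, determinant = 53) gives (1, -3, -2).

(1, -3, -2)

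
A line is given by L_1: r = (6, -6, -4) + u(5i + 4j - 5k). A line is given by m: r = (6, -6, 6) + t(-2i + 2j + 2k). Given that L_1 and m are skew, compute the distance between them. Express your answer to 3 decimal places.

7.071

Common perpendicular direction n = (5, 4, -5) × (-2, 2, 2) = (18, 0, 18).
With w = (6, -6, 6) − (6, -6, -4) = (0, 0, 10), w · n = 180.
Distance = |w · n| / |n| = |180| / √648 ≈ 7.071.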